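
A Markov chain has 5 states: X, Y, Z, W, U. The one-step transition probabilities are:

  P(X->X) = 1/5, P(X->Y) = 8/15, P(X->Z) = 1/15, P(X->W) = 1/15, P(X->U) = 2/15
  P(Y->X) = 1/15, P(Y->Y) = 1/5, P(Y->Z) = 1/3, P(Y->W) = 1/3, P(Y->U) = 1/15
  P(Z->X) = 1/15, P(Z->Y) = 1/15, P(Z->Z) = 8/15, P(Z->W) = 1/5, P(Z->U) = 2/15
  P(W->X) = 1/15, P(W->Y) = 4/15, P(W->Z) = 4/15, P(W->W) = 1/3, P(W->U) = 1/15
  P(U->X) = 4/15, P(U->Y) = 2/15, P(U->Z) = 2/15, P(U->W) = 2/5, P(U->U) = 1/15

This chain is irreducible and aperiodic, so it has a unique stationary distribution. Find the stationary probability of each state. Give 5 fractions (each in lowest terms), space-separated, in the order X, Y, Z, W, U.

The stationary distribution satisfies pi = pi * P, i.e.:
  pi_X = 1/5*pi_X + 1/15*pi_Y + 1/15*pi_Z + 1/15*pi_W + 4/15*pi_U
  pi_Y = 8/15*pi_X + 1/5*pi_Y + 1/15*pi_Z + 4/15*pi_W + 2/15*pi_U
  pi_Z = 1/15*pi_X + 1/3*pi_Y + 8/15*pi_Z + 4/15*pi_W + 2/15*pi_U
  pi_W = 1/15*pi_X + 1/3*pi_Y + 1/5*pi_Z + 1/3*pi_W + 2/5*pi_U
  pi_U = 2/15*pi_X + 1/15*pi_Y + 2/15*pi_Z + 1/15*pi_W + 1/15*pi_U
with normalization: pi_X + pi_Y + pi_Z + pi_W + pi_U = 1.

Using the first 4 balance equations plus normalization, the linear system A*pi = b is:
  [-4/5, 1/15, 1/15, 1/15, 4/15] . pi = 0
  [8/15, -4/5, 1/15, 4/15, 2/15] . pi = 0
  [1/15, 1/3, -7/15, 4/15, 2/15] . pi = 0
  [1/15, 1/3, 1/5, -2/3, 2/5] . pi = 0
  [1, 1, 1, 1, 1] . pi = 1

Solving yields:
  pi_X = 1730/17471
  pi_Y = 3486/17471
  pi_Z = 5894/17471
  pi_W = 4688/17471
  pi_U = 1673/17471

Verification (pi * P):
  1730/17471*1/5 + 3486/17471*1/15 + 5894/17471*1/15 + 4688/17471*1/15 + 1673/17471*4/15 = 1730/17471 = pi_X  (ok)
  1730/17471*8/15 + 3486/17471*1/5 + 5894/17471*1/15 + 4688/17471*4/15 + 1673/17471*2/15 = 3486/17471 = pi_Y  (ok)
  1730/17471*1/15 + 3486/17471*1/3 + 5894/17471*8/15 + 4688/17471*4/15 + 1673/17471*2/15 = 5894/17471 = pi_Z  (ok)
  1730/17471*1/15 + 3486/17471*1/3 + 5894/17471*1/5 + 4688/17471*1/3 + 1673/17471*2/5 = 4688/17471 = pi_W  (ok)
  1730/17471*2/15 + 3486/17471*1/15 + 5894/17471*2/15 + 4688/17471*1/15 + 1673/17471*1/15 = 1673/17471 = pi_U  (ok)

Answer: 1730/17471 3486/17471 5894/17471 4688/17471 1673/17471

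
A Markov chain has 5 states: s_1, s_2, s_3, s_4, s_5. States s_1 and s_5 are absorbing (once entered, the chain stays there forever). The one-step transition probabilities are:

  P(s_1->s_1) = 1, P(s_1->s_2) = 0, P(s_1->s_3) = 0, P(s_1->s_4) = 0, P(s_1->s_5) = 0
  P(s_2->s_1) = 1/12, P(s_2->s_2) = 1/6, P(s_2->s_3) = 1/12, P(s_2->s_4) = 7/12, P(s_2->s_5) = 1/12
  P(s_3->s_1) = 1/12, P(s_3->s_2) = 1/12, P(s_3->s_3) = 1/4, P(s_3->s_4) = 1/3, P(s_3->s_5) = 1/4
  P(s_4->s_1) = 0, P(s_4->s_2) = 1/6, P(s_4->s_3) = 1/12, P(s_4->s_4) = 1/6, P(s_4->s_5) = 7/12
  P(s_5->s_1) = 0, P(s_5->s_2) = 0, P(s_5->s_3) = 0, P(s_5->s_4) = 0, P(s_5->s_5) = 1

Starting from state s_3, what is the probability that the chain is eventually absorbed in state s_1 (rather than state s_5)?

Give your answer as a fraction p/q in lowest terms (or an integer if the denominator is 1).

Let a_i = P(absorbed in s_1 | start in state i).
Boundary conditions: a_s_1 = 1, a_s_5 = 0.
For each transient state i, a_i = sum_j P(i->j) * a_j:
  a_s_2 = 1/12*a_s_1 + 1/6*a_s_2 + 1/12*a_s_3 + 7/12*a_s_4 + 1/12*a_s_5
  a_s_3 = 1/12*a_s_1 + 1/12*a_s_2 + 1/4*a_s_3 + 1/3*a_s_4 + 1/4*a_s_5
  a_s_4 = 0*a_s_1 + 1/6*a_s_2 + 1/12*a_s_3 + 1/6*a_s_4 + 7/12*a_s_5

Substituting a_s_1 = 1 and a_s_5 = 0, rearrange to (I - Q) a = r where r[i] = P(i -> s_1):
  [5/6, -1/12, -7/12] . (a_s_2, a_s_3, a_s_4) = 1/12
  [-1/12, 3/4, -1/3] . (a_s_2, a_s_3, a_s_4) = 1/12
  [-1/6, -1/12, 5/6] . (a_s_2, a_s_3, a_s_4) = 0

Solving yields:
  a_s_2 = 103/709
  a_s_3 = 104/709
  a_s_4 = 31/709

Starting state is s_3, so the absorption probability is a_s_3 = 104/709.

Answer: 104/709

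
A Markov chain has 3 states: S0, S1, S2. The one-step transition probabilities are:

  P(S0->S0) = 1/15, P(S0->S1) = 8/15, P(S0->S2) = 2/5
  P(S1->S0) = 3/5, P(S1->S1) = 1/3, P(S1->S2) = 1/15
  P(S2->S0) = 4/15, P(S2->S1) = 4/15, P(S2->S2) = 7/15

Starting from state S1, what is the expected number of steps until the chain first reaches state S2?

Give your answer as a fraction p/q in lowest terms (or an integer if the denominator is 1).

Answer: 345/68

Derivation:
Let h_i = expected steps to first reach S2 from state i.
Boundary: h_S2 = 0.
First-step equations for the other states:
  h_S0 = 1 + 1/15*h_S0 + 8/15*h_S1 + 2/5*h_S2
  h_S1 = 1 + 3/5*h_S0 + 1/3*h_S1 + 1/15*h_S2

Substituting h_S2 = 0 and rearranging gives the linear system (I - Q) h = 1:
  [14/15, -8/15] . (h_S0, h_S1) = 1
  [-3/5, 2/3] . (h_S0, h_S1) = 1

Solving yields:
  h_S0 = 135/34
  h_S1 = 345/68

Starting state is S1, so the expected hitting time is h_S1 = 345/68.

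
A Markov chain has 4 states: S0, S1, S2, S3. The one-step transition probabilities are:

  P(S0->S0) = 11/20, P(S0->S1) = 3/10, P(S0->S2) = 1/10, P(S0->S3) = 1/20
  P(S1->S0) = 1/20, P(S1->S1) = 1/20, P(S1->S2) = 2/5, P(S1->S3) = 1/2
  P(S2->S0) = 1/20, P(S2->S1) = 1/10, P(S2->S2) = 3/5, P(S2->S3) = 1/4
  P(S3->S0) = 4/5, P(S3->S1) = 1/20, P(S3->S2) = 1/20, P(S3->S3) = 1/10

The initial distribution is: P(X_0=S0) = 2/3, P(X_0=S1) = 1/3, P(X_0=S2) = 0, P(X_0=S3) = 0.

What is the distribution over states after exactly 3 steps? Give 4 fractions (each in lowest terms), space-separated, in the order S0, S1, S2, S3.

Propagating the distribution step by step (d_{t+1} = d_t * P):
d_0 = (S0=2/3, S1=1/3, S2=0, S3=0)
  d_1[S0] = 2/3*11/20 + 1/3*1/20 + 0*1/20 + 0*4/5 = 23/60
  d_1[S1] = 2/3*3/10 + 1/3*1/20 + 0*1/10 + 0*1/20 = 13/60
  d_1[S2] = 2/3*1/10 + 1/3*2/5 + 0*3/5 + 0*1/20 = 1/5
  d_1[S3] = 2/3*1/20 + 1/3*1/2 + 0*1/4 + 0*1/10 = 1/5
d_1 = (S0=23/60, S1=13/60, S2=1/5, S3=1/5)
  d_2[S0] = 23/60*11/20 + 13/60*1/20 + 1/5*1/20 + 1/5*4/5 = 47/120
  d_2[S1] = 23/60*3/10 + 13/60*1/20 + 1/5*1/10 + 1/5*1/20 = 187/1200
  d_2[S2] = 23/60*1/10 + 13/60*2/5 + 1/5*3/5 + 1/5*1/20 = 51/200
  d_2[S3] = 23/60*1/20 + 13/60*1/2 + 1/5*1/4 + 1/5*1/10 = 79/400
d_2 = (S0=47/120, S1=187/1200, S2=51/200, S3=79/400)
  d_3[S0] = 47/120*11/20 + 187/1200*1/20 + 51/200*1/20 + 79/400*4/5 = 1891/4800
  d_3[S1] = 47/120*3/10 + 187/1200*1/20 + 51/200*1/10 + 79/400*1/20 = 241/1500
  d_3[S2] = 47/120*1/10 + 187/1200*2/5 + 51/200*3/5 + 79/400*1/20 = 423/1600
  d_3[S3] = 47/120*1/20 + 187/1200*1/2 + 51/200*1/4 + 79/400*1/10 = 181/1000
d_3 = (S0=1891/4800, S1=241/1500, S2=423/1600, S3=181/1000)

Answer: 1891/4800 241/1500 423/1600 181/1000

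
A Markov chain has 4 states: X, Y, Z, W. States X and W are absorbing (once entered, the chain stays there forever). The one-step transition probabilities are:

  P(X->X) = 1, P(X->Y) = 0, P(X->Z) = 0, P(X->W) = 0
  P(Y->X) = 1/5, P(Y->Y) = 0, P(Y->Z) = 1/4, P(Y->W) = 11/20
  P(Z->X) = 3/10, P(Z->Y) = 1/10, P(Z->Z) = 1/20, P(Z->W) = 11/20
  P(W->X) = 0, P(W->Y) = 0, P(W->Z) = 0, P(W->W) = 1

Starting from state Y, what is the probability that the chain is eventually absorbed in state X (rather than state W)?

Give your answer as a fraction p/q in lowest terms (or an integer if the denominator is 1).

Answer: 53/185

Derivation:
Let a_i = P(absorbed in X | start in state i).
Boundary conditions: a_X = 1, a_W = 0.
For each transient state i, a_i = sum_j P(i->j) * a_j:
  a_Y = 1/5*a_X + 0*a_Y + 1/4*a_Z + 11/20*a_W
  a_Z = 3/10*a_X + 1/10*a_Y + 1/20*a_Z + 11/20*a_W

Substituting a_X = 1 and a_W = 0, rearrange to (I - Q) a = r where r[i] = P(i -> X):
  [1, -1/4] . (a_Y, a_Z) = 1/5
  [-1/10, 19/20] . (a_Y, a_Z) = 3/10

Solving yields:
  a_Y = 53/185
  a_Z = 64/185

Starting state is Y, so the absorption probability is a_Y = 53/185.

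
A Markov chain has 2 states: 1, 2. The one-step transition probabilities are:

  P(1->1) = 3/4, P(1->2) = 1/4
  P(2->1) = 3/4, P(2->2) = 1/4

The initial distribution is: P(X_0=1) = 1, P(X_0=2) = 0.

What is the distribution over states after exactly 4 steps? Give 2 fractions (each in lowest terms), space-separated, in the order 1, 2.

Propagating the distribution step by step (d_{t+1} = d_t * P):
d_0 = (1=1, 2=0)
  d_1[1] = 1*3/4 + 0*3/4 = 3/4
  d_1[2] = 1*1/4 + 0*1/4 = 1/4
d_1 = (1=3/4, 2=1/4)
  d_2[1] = 3/4*3/4 + 1/4*3/4 = 3/4
  d_2[2] = 3/4*1/4 + 1/4*1/4 = 1/4
d_2 = (1=3/4, 2=1/4)
  d_3[1] = 3/4*3/4 + 1/4*3/4 = 3/4
  d_3[2] = 3/4*1/4 + 1/4*1/4 = 1/4
d_3 = (1=3/4, 2=1/4)
  d_4[1] = 3/4*3/4 + 1/4*3/4 = 3/4
  d_4[2] = 3/4*1/4 + 1/4*1/4 = 1/4
d_4 = (1=3/4, 2=1/4)

Answer: 3/4 1/4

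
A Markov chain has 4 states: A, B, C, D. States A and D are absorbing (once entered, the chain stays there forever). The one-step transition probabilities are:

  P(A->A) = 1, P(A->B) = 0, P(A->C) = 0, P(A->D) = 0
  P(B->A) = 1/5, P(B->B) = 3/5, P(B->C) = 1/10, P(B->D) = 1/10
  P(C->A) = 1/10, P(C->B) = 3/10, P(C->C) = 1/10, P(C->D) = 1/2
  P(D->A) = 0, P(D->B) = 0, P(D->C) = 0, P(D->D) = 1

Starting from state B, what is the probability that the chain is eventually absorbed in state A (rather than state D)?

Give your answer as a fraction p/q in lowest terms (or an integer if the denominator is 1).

Let a_i = P(absorbed in A | start in state i).
Boundary conditions: a_A = 1, a_D = 0.
For each transient state i, a_i = sum_j P(i->j) * a_j:
  a_B = 1/5*a_A + 3/5*a_B + 1/10*a_C + 1/10*a_D
  a_C = 1/10*a_A + 3/10*a_B + 1/10*a_C + 1/2*a_D

Substituting a_A = 1 and a_D = 0, rearrange to (I - Q) a = r where r[i] = P(i -> A):
  [2/5, -1/10] . (a_B, a_C) = 1/5
  [-3/10, 9/10] . (a_B, a_C) = 1/10

Solving yields:
  a_B = 19/33
  a_C = 10/33

Starting state is B, so the absorption probability is a_B = 19/33.

Answer: 19/33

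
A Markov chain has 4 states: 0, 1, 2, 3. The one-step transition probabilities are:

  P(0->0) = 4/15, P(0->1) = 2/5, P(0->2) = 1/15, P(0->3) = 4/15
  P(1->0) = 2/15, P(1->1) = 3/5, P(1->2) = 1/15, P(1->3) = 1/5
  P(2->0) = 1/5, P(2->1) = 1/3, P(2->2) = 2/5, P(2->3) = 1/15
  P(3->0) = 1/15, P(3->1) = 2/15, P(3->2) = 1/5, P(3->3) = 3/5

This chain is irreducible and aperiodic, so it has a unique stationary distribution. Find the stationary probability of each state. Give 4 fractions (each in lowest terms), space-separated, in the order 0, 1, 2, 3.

Answer: 35/246 47/123 20/123 77/246

Derivation:
The stationary distribution satisfies pi = pi * P, i.e.:
  pi_0 = 4/15*pi_0 + 2/15*pi_1 + 1/5*pi_2 + 1/15*pi_3
  pi_1 = 2/5*pi_0 + 3/5*pi_1 + 1/3*pi_2 + 2/15*pi_3
  pi_2 = 1/15*pi_0 + 1/15*pi_1 + 2/5*pi_2 + 1/5*pi_3
  pi_3 = 4/15*pi_0 + 1/5*pi_1 + 1/15*pi_2 + 3/5*pi_3
with normalization: pi_0 + pi_1 + pi_2 + pi_3 = 1.

Using the first 3 balance equations plus normalization, the linear system A*pi = b is:
  [-11/15, 2/15, 1/5, 1/15] . pi = 0
  [2/5, -2/5, 1/3, 2/15] . pi = 0
  [1/15, 1/15, -3/5, 1/5] . pi = 0
  [1, 1, 1, 1] . pi = 1

Solving yields:
  pi_0 = 35/246
  pi_1 = 47/123
  pi_2 = 20/123
  pi_3 = 77/246

Verification (pi * P):
  35/246*4/15 + 47/123*2/15 + 20/123*1/5 + 77/246*1/15 = 35/246 = pi_0  (ok)
  35/246*2/5 + 47/123*3/5 + 20/123*1/3 + 77/246*2/15 = 47/123 = pi_1  (ok)
  35/246*1/15 + 47/123*1/15 + 20/123*2/5 + 77/246*1/5 = 20/123 = pi_2  (ok)
  35/246*4/15 + 47/123*1/5 + 20/123*1/15 + 77/246*3/5 = 77/246 = pi_3  (ok)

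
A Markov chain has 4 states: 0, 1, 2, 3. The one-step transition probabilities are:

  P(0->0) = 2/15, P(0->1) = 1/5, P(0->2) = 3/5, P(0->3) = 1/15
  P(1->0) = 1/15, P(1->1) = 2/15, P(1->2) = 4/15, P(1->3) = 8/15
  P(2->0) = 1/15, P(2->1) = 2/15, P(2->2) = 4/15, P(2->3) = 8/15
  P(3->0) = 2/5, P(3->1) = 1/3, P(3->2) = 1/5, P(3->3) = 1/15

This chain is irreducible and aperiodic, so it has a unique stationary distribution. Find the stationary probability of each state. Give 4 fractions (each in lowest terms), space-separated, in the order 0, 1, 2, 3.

Answer: 62/343 1063/5145 1577/5145 15/49

Derivation:
The stationary distribution satisfies pi = pi * P, i.e.:
  pi_0 = 2/15*pi_0 + 1/15*pi_1 + 1/15*pi_2 + 2/5*pi_3
  pi_1 = 1/5*pi_0 + 2/15*pi_1 + 2/15*pi_2 + 1/3*pi_3
  pi_2 = 3/5*pi_0 + 4/15*pi_1 + 4/15*pi_2 + 1/5*pi_3
  pi_3 = 1/15*pi_0 + 8/15*pi_1 + 8/15*pi_2 + 1/15*pi_3
with normalization: pi_0 + pi_1 + pi_2 + pi_3 = 1.

Using the first 3 balance equations plus normalization, the linear system A*pi = b is:
  [-13/15, 1/15, 1/15, 2/5] . pi = 0
  [1/5, -13/15, 2/15, 1/3] . pi = 0
  [3/5, 4/15, -11/15, 1/5] . pi = 0
  [1, 1, 1, 1] . pi = 1

Solving yields:
  pi_0 = 62/343
  pi_1 = 1063/5145
  pi_2 = 1577/5145
  pi_3 = 15/49

Verification (pi * P):
  62/343*2/15 + 1063/5145*1/15 + 1577/5145*1/15 + 15/49*2/5 = 62/343 = pi_0  (ok)
  62/343*1/5 + 1063/5145*2/15 + 1577/5145*2/15 + 15/49*1/3 = 1063/5145 = pi_1  (ok)
  62/343*3/5 + 1063/5145*4/15 + 1577/5145*4/15 + 15/49*1/5 = 1577/5145 = pi_2  (ok)
  62/343*1/15 + 1063/5145*8/15 + 1577/5145*8/15 + 15/49*1/15 = 15/49 = pi_3  (ok)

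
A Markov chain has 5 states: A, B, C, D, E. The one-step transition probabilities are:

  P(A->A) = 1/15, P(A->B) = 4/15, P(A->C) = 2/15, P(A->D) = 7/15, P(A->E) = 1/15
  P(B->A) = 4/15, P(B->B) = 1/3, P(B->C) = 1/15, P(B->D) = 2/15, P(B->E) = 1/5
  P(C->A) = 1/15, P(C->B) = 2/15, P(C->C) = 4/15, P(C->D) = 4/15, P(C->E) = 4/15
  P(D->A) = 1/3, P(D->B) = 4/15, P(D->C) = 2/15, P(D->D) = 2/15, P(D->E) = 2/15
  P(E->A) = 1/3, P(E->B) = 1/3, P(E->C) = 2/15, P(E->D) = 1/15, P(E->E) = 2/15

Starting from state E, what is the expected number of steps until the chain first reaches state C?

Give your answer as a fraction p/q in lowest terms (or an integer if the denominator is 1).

Let h_i = expected steps to first reach C from state i.
Boundary: h_C = 0.
First-step equations for the other states:
  h_A = 1 + 1/15*h_A + 4/15*h_B + 2/15*h_C + 7/15*h_D + 1/15*h_E
  h_B = 1 + 4/15*h_A + 1/3*h_B + 1/15*h_C + 2/15*h_D + 1/5*h_E
  h_D = 1 + 1/3*h_A + 4/15*h_B + 2/15*h_C + 2/15*h_D + 2/15*h_E
  h_E = 1 + 1/3*h_A + 1/3*h_B + 2/15*h_C + 1/15*h_D + 2/15*h_E

Substituting h_C = 0 and rearranging gives the linear system (I - Q) h = 1:
  [14/15, -4/15, -7/15, -1/15] . (h_A, h_B, h_D, h_E) = 1
  [-4/15, 2/3, -2/15, -1/5] . (h_A, h_B, h_D, h_E) = 1
  [-1/3, -4/15, 13/15, -2/15] . (h_A, h_B, h_D, h_E) = 1
  [-1/3, -1/3, -1/15, 13/15] . (h_A, h_B, h_D, h_E) = 1

Solving yields:
  h_A = 59535/6767
  h_B = 63825/6767
  h_D = 59550/6767
  h_E = 59835/6767

Starting state is E, so the expected hitting time is h_E = 59835/6767.

Answer: 59835/6767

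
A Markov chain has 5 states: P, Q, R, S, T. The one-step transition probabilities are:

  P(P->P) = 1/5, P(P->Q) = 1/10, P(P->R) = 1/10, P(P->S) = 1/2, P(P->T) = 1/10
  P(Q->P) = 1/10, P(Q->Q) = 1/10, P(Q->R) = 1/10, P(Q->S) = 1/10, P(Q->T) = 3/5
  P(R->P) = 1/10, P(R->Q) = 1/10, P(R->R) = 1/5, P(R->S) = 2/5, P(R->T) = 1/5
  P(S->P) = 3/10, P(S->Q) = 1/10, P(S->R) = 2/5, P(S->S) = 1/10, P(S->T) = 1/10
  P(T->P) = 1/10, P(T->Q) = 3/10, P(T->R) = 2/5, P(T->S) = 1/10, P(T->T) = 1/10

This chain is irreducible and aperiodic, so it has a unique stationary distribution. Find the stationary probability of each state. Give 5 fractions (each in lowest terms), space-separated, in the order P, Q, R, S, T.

The stationary distribution satisfies pi = pi * P, i.e.:
  pi_P = 1/5*pi_P + 1/10*pi_Q + 1/10*pi_R + 3/10*pi_S + 1/10*pi_T
  pi_Q = 1/10*pi_P + 1/10*pi_Q + 1/10*pi_R + 1/10*pi_S + 3/10*pi_T
  pi_R = 1/10*pi_P + 1/10*pi_Q + 1/5*pi_R + 2/5*pi_S + 2/5*pi_T
  pi_S = 1/2*pi_P + 1/10*pi_Q + 2/5*pi_R + 1/10*pi_S + 1/10*pi_T
  pi_T = 1/10*pi_P + 3/5*pi_Q + 1/5*pi_R + 1/10*pi_S + 1/10*pi_T
with normalization: pi_P + pi_Q + pi_R + pi_S + pi_T = 1.

Using the first 4 balance equations plus normalization, the linear system A*pi = b is:
  [-4/5, 1/10, 1/10, 3/10, 1/10] . pi = 0
  [1/10, -9/10, 1/10, 1/10, 3/10] . pi = 0
  [1/10, 1/10, -4/5, 2/5, 2/5] . pi = 0
  [1/2, 1/10, 2/5, -9/10, 1/10] . pi = 0
  [1, 1, 1, 1, 1] . pi = 1

Solving yields:
  pi_P = 312/1889
  pi_Q = 788/5667
  pi_R = 486/1889
  pi_S = 919/3778
  pi_T = 2213/11334

Verification (pi * P):
  312/1889*1/5 + 788/5667*1/10 + 486/1889*1/10 + 919/3778*3/10 + 2213/11334*1/10 = 312/1889 = pi_P  (ok)
  312/1889*1/10 + 788/5667*1/10 + 486/1889*1/10 + 919/3778*1/10 + 2213/11334*3/10 = 788/5667 = pi_Q  (ok)
  312/1889*1/10 + 788/5667*1/10 + 486/1889*1/5 + 919/3778*2/5 + 2213/11334*2/5 = 486/1889 = pi_R  (ok)
  312/1889*1/2 + 788/5667*1/10 + 486/1889*2/5 + 919/3778*1/10 + 2213/11334*1/10 = 919/3778 = pi_S  (ok)
  312/1889*1/10 + 788/5667*3/5 + 486/1889*1/5 + 919/3778*1/10 + 2213/11334*1/10 = 2213/11334 = pi_T  (ok)

Answer: 312/1889 788/5667 486/1889 919/3778 2213/11334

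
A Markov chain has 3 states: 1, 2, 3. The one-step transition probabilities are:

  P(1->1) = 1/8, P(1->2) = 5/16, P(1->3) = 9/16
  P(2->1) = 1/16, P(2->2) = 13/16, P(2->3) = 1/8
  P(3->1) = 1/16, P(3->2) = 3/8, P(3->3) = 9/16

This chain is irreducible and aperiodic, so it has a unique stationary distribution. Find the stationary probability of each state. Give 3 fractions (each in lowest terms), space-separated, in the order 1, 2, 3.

The stationary distribution satisfies pi = pi * P, i.e.:
  pi_1 = 1/8*pi_1 + 1/16*pi_2 + 1/16*pi_3
  pi_2 = 5/16*pi_1 + 13/16*pi_2 + 3/8*pi_3
  pi_3 = 9/16*pi_1 + 1/8*pi_2 + 9/16*pi_3
with normalization: pi_1 + pi_2 + pi_3 = 1.

Using the first 2 balance equations plus normalization, the linear system A*pi = b is:
  [-7/8, 1/16, 1/16] . pi = 0
  [5/16, -3/16, 3/8] . pi = 0
  [1, 1, 1] . pi = 1

Solving yields:
  pi_1 = 1/15
  pi_2 = 89/135
  pi_3 = 37/135

Verification (pi * P):
  1/15*1/8 + 89/135*1/16 + 37/135*1/16 = 1/15 = pi_1  (ok)
  1/15*5/16 + 89/135*13/16 + 37/135*3/8 = 89/135 = pi_2  (ok)
  1/15*9/16 + 89/135*1/8 + 37/135*9/16 = 37/135 = pi_3  (ok)

Answer: 1/15 89/135 37/135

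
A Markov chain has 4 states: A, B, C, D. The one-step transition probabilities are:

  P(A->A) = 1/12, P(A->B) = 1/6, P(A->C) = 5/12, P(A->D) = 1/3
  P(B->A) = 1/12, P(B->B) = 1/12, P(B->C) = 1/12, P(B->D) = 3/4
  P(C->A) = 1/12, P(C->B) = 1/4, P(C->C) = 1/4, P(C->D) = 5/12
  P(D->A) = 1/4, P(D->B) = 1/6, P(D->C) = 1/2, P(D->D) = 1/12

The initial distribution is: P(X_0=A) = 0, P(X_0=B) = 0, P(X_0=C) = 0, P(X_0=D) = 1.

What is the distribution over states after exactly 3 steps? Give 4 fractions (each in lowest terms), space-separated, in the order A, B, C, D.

Propagating the distribution step by step (d_{t+1} = d_t * P):
d_0 = (A=0, B=0, C=0, D=1)
  d_1[A] = 0*1/12 + 0*1/12 + 0*1/12 + 1*1/4 = 1/4
  d_1[B] = 0*1/6 + 0*1/12 + 0*1/4 + 1*1/6 = 1/6
  d_1[C] = 0*5/12 + 0*1/12 + 0*1/4 + 1*1/2 = 1/2
  d_1[D] = 0*1/3 + 0*3/4 + 0*5/12 + 1*1/12 = 1/12
d_1 = (A=1/4, B=1/6, C=1/2, D=1/12)
  d_2[A] = 1/4*1/12 + 1/6*1/12 + 1/2*1/12 + 1/12*1/4 = 7/72
  d_2[B] = 1/4*1/6 + 1/6*1/12 + 1/2*1/4 + 1/12*1/6 = 7/36
  d_2[C] = 1/4*5/12 + 1/6*1/12 + 1/2*1/4 + 1/12*1/2 = 41/144
  d_2[D] = 1/4*1/3 + 1/6*3/4 + 1/2*5/12 + 1/12*1/12 = 61/144
d_2 = (A=7/72, B=7/36, C=41/144, D=61/144)
  d_3[A] = 7/72*1/12 + 7/36*1/12 + 41/144*1/12 + 61/144*1/4 = 133/864
  d_3[B] = 7/72*1/6 + 7/36*1/12 + 41/144*1/4 + 61/144*1/6 = 301/1728
  d_3[C] = 7/72*5/12 + 7/36*1/12 + 41/144*1/4 + 61/144*1/2 = 587/1728
  d_3[D] = 7/72*1/3 + 7/36*3/4 + 41/144*5/12 + 61/144*1/12 = 287/864
d_3 = (A=133/864, B=301/1728, C=587/1728, D=287/864)

Answer: 133/864 301/1728 587/1728 287/864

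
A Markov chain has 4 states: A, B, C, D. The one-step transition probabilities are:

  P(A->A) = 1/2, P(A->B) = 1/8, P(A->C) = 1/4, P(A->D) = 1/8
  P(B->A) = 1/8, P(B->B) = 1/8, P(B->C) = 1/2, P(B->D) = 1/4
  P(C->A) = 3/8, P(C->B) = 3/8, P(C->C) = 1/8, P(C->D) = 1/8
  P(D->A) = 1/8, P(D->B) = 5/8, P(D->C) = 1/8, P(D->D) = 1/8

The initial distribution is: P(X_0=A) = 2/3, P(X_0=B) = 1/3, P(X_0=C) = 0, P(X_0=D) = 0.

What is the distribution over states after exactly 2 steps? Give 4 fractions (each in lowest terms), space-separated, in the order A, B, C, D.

Propagating the distribution step by step (d_{t+1} = d_t * P):
d_0 = (A=2/3, B=1/3, C=0, D=0)
  d_1[A] = 2/3*1/2 + 1/3*1/8 + 0*3/8 + 0*1/8 = 3/8
  d_1[B] = 2/3*1/8 + 1/3*1/8 + 0*3/8 + 0*5/8 = 1/8
  d_1[C] = 2/3*1/4 + 1/3*1/2 + 0*1/8 + 0*1/8 = 1/3
  d_1[D] = 2/3*1/8 + 1/3*1/4 + 0*1/8 + 0*1/8 = 1/6
d_1 = (A=3/8, B=1/8, C=1/3, D=1/6)
  d_2[A] = 3/8*1/2 + 1/8*1/8 + 1/3*3/8 + 1/6*1/8 = 67/192
  d_2[B] = 3/8*1/8 + 1/8*1/8 + 1/3*3/8 + 1/6*5/8 = 7/24
  d_2[C] = 3/8*1/4 + 1/8*1/2 + 1/3*1/8 + 1/6*1/8 = 7/32
  d_2[D] = 3/8*1/8 + 1/8*1/4 + 1/3*1/8 + 1/6*1/8 = 9/64
d_2 = (A=67/192, B=7/24, C=7/32, D=9/64)

Answer: 67/192 7/24 7/32 9/64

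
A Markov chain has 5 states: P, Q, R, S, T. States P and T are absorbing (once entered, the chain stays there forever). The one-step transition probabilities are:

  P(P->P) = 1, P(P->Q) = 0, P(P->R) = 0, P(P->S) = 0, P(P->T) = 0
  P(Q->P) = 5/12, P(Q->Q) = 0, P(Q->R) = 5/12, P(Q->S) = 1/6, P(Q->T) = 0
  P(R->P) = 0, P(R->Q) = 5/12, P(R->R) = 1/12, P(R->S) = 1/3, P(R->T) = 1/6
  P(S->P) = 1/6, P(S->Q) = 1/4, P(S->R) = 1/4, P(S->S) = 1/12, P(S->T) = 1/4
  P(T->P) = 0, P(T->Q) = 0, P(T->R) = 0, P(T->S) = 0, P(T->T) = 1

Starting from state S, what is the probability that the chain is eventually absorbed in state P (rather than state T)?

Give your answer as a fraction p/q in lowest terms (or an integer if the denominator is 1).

Let a_i = P(absorbed in P | start in state i).
Boundary conditions: a_P = 1, a_T = 0.
For each transient state i, a_i = sum_j P(i->j) * a_j:
  a_Q = 5/12*a_P + 0*a_Q + 5/12*a_R + 1/6*a_S + 0*a_T
  a_R = 0*a_P + 5/12*a_Q + 1/12*a_R + 1/3*a_S + 1/6*a_T
  a_S = 1/6*a_P + 1/4*a_Q + 1/4*a_R + 1/12*a_S + 1/4*a_T

Substituting a_P = 1 and a_T = 0, rearrange to (I - Q) a = r where r[i] = P(i -> P):
  [1, -5/12, -1/6] . (a_Q, a_R, a_S) = 5/12
  [-5/12, 11/12, -1/3] . (a_Q, a_R, a_S) = 0
  [-1/4, -1/4, 11/12] . (a_Q, a_R, a_S) = 1/6

Solving yields:
  a_Q = 629/877
  a_R = 451/877
  a_S = 454/877

Starting state is S, so the absorption probability is a_S = 454/877.

Answer: 454/877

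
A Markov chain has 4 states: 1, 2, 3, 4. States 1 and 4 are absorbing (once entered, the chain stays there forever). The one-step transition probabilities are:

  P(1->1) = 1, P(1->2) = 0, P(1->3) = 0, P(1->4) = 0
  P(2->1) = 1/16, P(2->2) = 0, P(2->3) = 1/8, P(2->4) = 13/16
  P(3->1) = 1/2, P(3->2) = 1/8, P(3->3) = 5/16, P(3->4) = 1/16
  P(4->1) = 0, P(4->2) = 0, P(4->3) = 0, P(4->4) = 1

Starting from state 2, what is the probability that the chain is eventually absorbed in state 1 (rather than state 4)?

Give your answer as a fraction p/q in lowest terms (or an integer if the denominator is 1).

Answer: 27/172

Derivation:
Let a_i = P(absorbed in 1 | start in state i).
Boundary conditions: a_1 = 1, a_4 = 0.
For each transient state i, a_i = sum_j P(i->j) * a_j:
  a_2 = 1/16*a_1 + 0*a_2 + 1/8*a_3 + 13/16*a_4
  a_3 = 1/2*a_1 + 1/8*a_2 + 5/16*a_3 + 1/16*a_4

Substituting a_1 = 1 and a_4 = 0, rearrange to (I - Q) a = r where r[i] = P(i -> 1):
  [1, -1/8] . (a_2, a_3) = 1/16
  [-1/8, 11/16] . (a_2, a_3) = 1/2

Solving yields:
  a_2 = 27/172
  a_3 = 65/86

Starting state is 2, so the absorption probability is a_2 = 27/172.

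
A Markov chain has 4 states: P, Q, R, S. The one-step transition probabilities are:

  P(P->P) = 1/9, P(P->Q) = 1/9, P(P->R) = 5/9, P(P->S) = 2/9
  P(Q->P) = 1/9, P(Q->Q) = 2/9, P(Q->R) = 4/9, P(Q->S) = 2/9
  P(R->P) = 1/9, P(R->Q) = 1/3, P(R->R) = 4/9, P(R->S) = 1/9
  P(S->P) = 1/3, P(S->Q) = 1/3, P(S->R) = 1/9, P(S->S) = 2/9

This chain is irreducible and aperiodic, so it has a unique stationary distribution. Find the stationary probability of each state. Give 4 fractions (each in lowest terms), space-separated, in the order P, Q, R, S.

Answer: 53/352 95/352 283/704 125/704

Derivation:
The stationary distribution satisfies pi = pi * P, i.e.:
  pi_P = 1/9*pi_P + 1/9*pi_Q + 1/9*pi_R + 1/3*pi_S
  pi_Q = 1/9*pi_P + 2/9*pi_Q + 1/3*pi_R + 1/3*pi_S
  pi_R = 5/9*pi_P + 4/9*pi_Q + 4/9*pi_R + 1/9*pi_S
  pi_S = 2/9*pi_P + 2/9*pi_Q + 1/9*pi_R + 2/9*pi_S
with normalization: pi_P + pi_Q + pi_R + pi_S = 1.

Using the first 3 balance equations plus normalization, the linear system A*pi = b is:
  [-8/9, 1/9, 1/9, 1/3] . pi = 0
  [1/9, -7/9, 1/3, 1/3] . pi = 0
  [5/9, 4/9, -5/9, 1/9] . pi = 0
  [1, 1, 1, 1] . pi = 1

Solving yields:
  pi_P = 53/352
  pi_Q = 95/352
  pi_R = 283/704
  pi_S = 125/704

Verification (pi * P):
  53/352*1/9 + 95/352*1/9 + 283/704*1/9 + 125/704*1/3 = 53/352 = pi_P  (ok)
  53/352*1/9 + 95/352*2/9 + 283/704*1/3 + 125/704*1/3 = 95/352 = pi_Q  (ok)
  53/352*5/9 + 95/352*4/9 + 283/704*4/9 + 125/704*1/9 = 283/704 = pi_R  (ok)
  53/352*2/9 + 95/352*2/9 + 283/704*1/9 + 125/704*2/9 = 125/704 = pi_S  (ok)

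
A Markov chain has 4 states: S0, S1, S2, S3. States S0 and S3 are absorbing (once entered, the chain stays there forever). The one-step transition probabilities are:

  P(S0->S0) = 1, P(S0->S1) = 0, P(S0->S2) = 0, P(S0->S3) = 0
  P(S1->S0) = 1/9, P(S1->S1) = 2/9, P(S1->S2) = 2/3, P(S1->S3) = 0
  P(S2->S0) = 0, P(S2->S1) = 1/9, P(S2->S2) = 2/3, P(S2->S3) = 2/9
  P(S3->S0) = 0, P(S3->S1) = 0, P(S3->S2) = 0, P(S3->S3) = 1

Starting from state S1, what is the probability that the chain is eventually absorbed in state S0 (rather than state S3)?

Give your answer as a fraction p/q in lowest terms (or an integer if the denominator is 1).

Let a_i = P(absorbed in S0 | start in state i).
Boundary conditions: a_S0 = 1, a_S3 = 0.
For each transient state i, a_i = sum_j P(i->j) * a_j:
  a_S1 = 1/9*a_S0 + 2/9*a_S1 + 2/3*a_S2 + 0*a_S3
  a_S2 = 0*a_S0 + 1/9*a_S1 + 2/3*a_S2 + 2/9*a_S3

Substituting a_S0 = 1 and a_S3 = 0, rearrange to (I - Q) a = r where r[i] = P(i -> S0):
  [7/9, -2/3] . (a_S1, a_S2) = 1/9
  [-1/9, 1/3] . (a_S1, a_S2) = 0

Solving yields:
  a_S1 = 1/5
  a_S2 = 1/15

Starting state is S1, so the absorption probability is a_S1 = 1/5.

Answer: 1/5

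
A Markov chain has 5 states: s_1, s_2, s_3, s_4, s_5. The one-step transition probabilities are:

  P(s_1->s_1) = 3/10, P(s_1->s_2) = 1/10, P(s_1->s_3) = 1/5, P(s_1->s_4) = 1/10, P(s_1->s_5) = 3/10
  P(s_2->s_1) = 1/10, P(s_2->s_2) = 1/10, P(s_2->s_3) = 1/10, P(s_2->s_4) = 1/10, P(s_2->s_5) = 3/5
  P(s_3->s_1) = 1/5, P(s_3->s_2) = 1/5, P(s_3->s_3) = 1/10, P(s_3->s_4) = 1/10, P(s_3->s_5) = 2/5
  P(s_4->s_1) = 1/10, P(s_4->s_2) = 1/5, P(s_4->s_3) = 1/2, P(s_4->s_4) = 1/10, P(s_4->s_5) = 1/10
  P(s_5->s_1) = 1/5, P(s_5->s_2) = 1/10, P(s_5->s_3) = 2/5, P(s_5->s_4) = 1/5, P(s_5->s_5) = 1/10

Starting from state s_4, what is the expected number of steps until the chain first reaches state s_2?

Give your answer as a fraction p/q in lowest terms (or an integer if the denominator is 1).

Answer: 11570/1829

Derivation:
Let h_i = expected steps to first reach s_2 from state i.
Boundary: h_s_2 = 0.
First-step equations for the other states:
  h_s_1 = 1 + 3/10*h_s_1 + 1/10*h_s_2 + 1/5*h_s_3 + 1/10*h_s_4 + 3/10*h_s_5
  h_s_3 = 1 + 1/5*h_s_1 + 1/5*h_s_2 + 1/10*h_s_3 + 1/10*h_s_4 + 2/5*h_s_5
  h_s_4 = 1 + 1/10*h_s_1 + 1/5*h_s_2 + 1/2*h_s_3 + 1/10*h_s_4 + 1/10*h_s_5
  h_s_5 = 1 + 1/5*h_s_1 + 1/10*h_s_2 + 2/5*h_s_3 + 1/5*h_s_4 + 1/10*h_s_5

Substituting h_s_2 = 0 and rearranging gives the linear system (I - Q) h = 1:
  [7/10, -1/5, -1/10, -3/10] . (h_s_1, h_s_3, h_s_4, h_s_5) = 1
  [-1/5, 9/10, -1/10, -2/5] . (h_s_1, h_s_3, h_s_4, h_s_5) = 1
  [-1/10, -1/2, 9/10, -1/10] . (h_s_1, h_s_3, h_s_4, h_s_5) = 1
  [-1/5, -2/5, -1/5, 9/10] . (h_s_1, h_s_3, h_s_4, h_s_5) = 1

Solving yields:
  h_s_1 = 13190/1829
  h_s_3 = 11960/1829
  h_s_4 = 11570/1829
  h_s_5 = 12850/1829

Starting state is s_4, so the expected hitting time is h_s_4 = 11570/1829.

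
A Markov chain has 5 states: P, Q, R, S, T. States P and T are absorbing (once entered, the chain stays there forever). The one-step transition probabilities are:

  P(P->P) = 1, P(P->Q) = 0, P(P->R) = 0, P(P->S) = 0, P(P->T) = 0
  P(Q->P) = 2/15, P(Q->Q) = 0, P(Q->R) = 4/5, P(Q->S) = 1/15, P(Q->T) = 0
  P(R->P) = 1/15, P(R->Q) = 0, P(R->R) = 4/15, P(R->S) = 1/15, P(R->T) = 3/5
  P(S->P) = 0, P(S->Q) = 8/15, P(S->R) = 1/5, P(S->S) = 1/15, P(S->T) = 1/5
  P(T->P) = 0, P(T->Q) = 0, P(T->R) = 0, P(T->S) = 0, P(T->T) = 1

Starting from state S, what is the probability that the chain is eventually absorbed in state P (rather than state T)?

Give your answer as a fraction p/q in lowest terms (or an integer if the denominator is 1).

Answer: 317/2081

Derivation:
Let a_i = P(absorbed in P | start in state i).
Boundary conditions: a_P = 1, a_T = 0.
For each transient state i, a_i = sum_j P(i->j) * a_j:
  a_Q = 2/15*a_P + 0*a_Q + 4/5*a_R + 1/15*a_S + 0*a_T
  a_R = 1/15*a_P + 0*a_Q + 4/15*a_R + 1/15*a_S + 3/5*a_T
  a_S = 0*a_P + 8/15*a_Q + 1/5*a_R + 1/15*a_S + 1/5*a_T

Substituting a_P = 1 and a_T = 0, rearrange to (I - Q) a = r where r[i] = P(i -> P):
  [1, -4/5, -1/15] . (a_Q, a_R, a_S) = 2/15
  [0, 11/15, -1/15] . (a_Q, a_R, a_S) = 1/15
  [-8/15, -1/5, 14/15] . (a_Q, a_R, a_S) = 0

Solving yields:
  a_Q = 473/2081
  a_R = 218/2081
  a_S = 317/2081

Starting state is S, so the absorption probability is a_S = 317/2081.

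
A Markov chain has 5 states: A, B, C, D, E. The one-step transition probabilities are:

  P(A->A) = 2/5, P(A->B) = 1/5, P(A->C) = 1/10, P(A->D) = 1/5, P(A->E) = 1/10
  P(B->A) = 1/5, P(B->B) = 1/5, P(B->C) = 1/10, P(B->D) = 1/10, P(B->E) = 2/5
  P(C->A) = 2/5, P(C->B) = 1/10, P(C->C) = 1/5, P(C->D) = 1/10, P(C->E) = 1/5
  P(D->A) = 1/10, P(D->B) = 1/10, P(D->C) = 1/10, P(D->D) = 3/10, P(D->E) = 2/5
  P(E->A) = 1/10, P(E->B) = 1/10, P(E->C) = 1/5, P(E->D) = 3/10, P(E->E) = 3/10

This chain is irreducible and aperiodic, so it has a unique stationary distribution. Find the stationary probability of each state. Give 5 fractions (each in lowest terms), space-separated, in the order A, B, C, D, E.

Answer: 1415/6343 862/6343 900/6343 1409/6343 1757/6343

Derivation:
The stationary distribution satisfies pi = pi * P, i.e.:
  pi_A = 2/5*pi_A + 1/5*pi_B + 2/5*pi_C + 1/10*pi_D + 1/10*pi_E
  pi_B = 1/5*pi_A + 1/5*pi_B + 1/10*pi_C + 1/10*pi_D + 1/10*pi_E
  pi_C = 1/10*pi_A + 1/10*pi_B + 1/5*pi_C + 1/10*pi_D + 1/5*pi_E
  pi_D = 1/5*pi_A + 1/10*pi_B + 1/10*pi_C + 3/10*pi_D + 3/10*pi_E
  pi_E = 1/10*pi_A + 2/5*pi_B + 1/5*pi_C + 2/5*pi_D + 3/10*pi_E
with normalization: pi_A + pi_B + pi_C + pi_D + pi_E = 1.

Using the first 4 balance equations plus normalization, the linear system A*pi = b is:
  [-3/5, 1/5, 2/5, 1/10, 1/10] . pi = 0
  [1/5, -4/5, 1/10, 1/10, 1/10] . pi = 0
  [1/10, 1/10, -4/5, 1/10, 1/5] . pi = 0
  [1/5, 1/10, 1/10, -7/10, 3/10] . pi = 0
  [1, 1, 1, 1, 1] . pi = 1

Solving yields:
  pi_A = 1415/6343
  pi_B = 862/6343
  pi_C = 900/6343
  pi_D = 1409/6343
  pi_E = 1757/6343

Verification (pi * P):
  1415/6343*2/5 + 862/6343*1/5 + 900/6343*2/5 + 1409/6343*1/10 + 1757/6343*1/10 = 1415/6343 = pi_A  (ok)
  1415/6343*1/5 + 862/6343*1/5 + 900/6343*1/10 + 1409/6343*1/10 + 1757/6343*1/10 = 862/6343 = pi_B  (ok)
  1415/6343*1/10 + 862/6343*1/10 + 900/6343*1/5 + 1409/6343*1/10 + 1757/6343*1/5 = 900/6343 = pi_C  (ok)
  1415/6343*1/5 + 862/6343*1/10 + 900/6343*1/10 + 1409/6343*3/10 + 1757/6343*3/10 = 1409/6343 = pi_D  (ok)
  1415/6343*1/10 + 862/6343*2/5 + 900/6343*1/5 + 1409/6343*2/5 + 1757/6343*3/10 = 1757/6343 = pi_E  (ok)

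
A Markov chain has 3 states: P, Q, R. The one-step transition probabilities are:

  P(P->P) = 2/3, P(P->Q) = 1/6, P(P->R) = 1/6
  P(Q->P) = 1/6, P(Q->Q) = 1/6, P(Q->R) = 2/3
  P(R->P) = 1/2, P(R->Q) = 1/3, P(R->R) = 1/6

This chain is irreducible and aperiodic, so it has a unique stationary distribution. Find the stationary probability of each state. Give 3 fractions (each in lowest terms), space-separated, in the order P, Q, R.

The stationary distribution satisfies pi = pi * P, i.e.:
  pi_P = 2/3*pi_P + 1/6*pi_Q + 1/2*pi_R
  pi_Q = 1/6*pi_P + 1/6*pi_Q + 1/3*pi_R
  pi_R = 1/6*pi_P + 2/3*pi_Q + 1/6*pi_R
with normalization: pi_P + pi_Q + pi_R = 1.

Using the first 2 balance equations plus normalization, the linear system A*pi = b is:
  [-1/3, 1/6, 1/2] . pi = 0
  [1/6, -5/6, 1/3] . pi = 0
  [1, 1, 1] . pi = 1

Solving yields:
  pi_P = 17/33
  pi_Q = 7/33
  pi_R = 3/11

Verification (pi * P):
  17/33*2/3 + 7/33*1/6 + 3/11*1/2 = 17/33 = pi_P  (ok)
  17/33*1/6 + 7/33*1/6 + 3/11*1/3 = 7/33 = pi_Q  (ok)
  17/33*1/6 + 7/33*2/3 + 3/11*1/6 = 3/11 = pi_R  (ok)

Answer: 17/33 7/33 3/11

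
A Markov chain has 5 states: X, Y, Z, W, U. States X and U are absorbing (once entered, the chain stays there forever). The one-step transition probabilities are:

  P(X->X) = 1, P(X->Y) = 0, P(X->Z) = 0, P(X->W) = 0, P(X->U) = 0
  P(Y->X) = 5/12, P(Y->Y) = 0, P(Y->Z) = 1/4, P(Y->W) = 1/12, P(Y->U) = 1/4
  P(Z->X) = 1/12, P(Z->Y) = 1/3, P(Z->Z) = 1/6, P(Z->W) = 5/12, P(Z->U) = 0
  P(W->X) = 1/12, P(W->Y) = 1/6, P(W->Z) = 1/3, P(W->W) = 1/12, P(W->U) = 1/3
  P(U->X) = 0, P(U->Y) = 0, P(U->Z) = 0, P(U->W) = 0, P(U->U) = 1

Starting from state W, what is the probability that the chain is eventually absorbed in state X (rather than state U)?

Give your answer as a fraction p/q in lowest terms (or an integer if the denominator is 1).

Let a_i = P(absorbed in X | start in state i).
Boundary conditions: a_X = 1, a_U = 0.
For each transient state i, a_i = sum_j P(i->j) * a_j:
  a_Y = 5/12*a_X + 0*a_Y + 1/4*a_Z + 1/12*a_W + 1/4*a_U
  a_Z = 1/12*a_X + 1/3*a_Y + 1/6*a_Z + 5/12*a_W + 0*a_U
  a_W = 1/12*a_X + 1/6*a_Y + 1/3*a_Z + 1/12*a_W + 1/3*a_U

Substituting a_X = 1 and a_U = 0, rearrange to (I - Q) a = r where r[i] = P(i -> X):
  [1, -1/4, -1/12] . (a_Y, a_Z, a_W) = 5/12
  [-1/3, 5/6, -5/12] . (a_Y, a_Z, a_W) = 1/12
  [-1/6, -1/3, 11/12] . (a_Y, a_Z, a_W) = 1/12

Solving yields:
  a_Y = 256/441
  a_Z = 232/441
  a_W = 19/49

Starting state is W, so the absorption probability is a_W = 19/49.

Answer: 19/49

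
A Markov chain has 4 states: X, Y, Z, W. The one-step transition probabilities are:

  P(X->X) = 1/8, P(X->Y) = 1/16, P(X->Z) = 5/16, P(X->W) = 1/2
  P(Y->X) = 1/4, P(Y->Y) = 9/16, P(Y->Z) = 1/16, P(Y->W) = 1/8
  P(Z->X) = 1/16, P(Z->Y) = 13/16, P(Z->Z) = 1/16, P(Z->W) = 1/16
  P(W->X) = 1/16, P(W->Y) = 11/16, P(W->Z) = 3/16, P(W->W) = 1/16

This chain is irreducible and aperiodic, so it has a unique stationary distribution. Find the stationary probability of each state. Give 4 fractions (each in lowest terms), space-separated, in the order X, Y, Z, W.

The stationary distribution satisfies pi = pi * P, i.e.:
  pi_X = 1/8*pi_X + 1/4*pi_Y + 1/16*pi_Z + 1/16*pi_W
  pi_Y = 1/16*pi_X + 9/16*pi_Y + 13/16*pi_Z + 11/16*pi_W
  pi_Z = 5/16*pi_X + 1/16*pi_Y + 1/16*pi_Z + 3/16*pi_W
  pi_W = 1/2*pi_X + 1/8*pi_Y + 1/16*pi_Z + 1/16*pi_W
with normalization: pi_X + pi_Y + pi_Z + pi_W = 1.

Using the first 3 balance equations plus normalization, the linear system A*pi = b is:
  [-7/8, 1/4, 1/16, 1/16] . pi = 0
  [1/16, -7/16, 13/16, 11/16] . pi = 0
  [5/16, 1/16, -15/16, 3/16] . pi = 0
  [1, 1, 1, 1] . pi = 1

Solving yields:
  pi_X = 235/1362
  pi_Y = 721/1362
  pi_Z = 173/1362
  pi_W = 233/1362

Verification (pi * P):
  235/1362*1/8 + 721/1362*1/4 + 173/1362*1/16 + 233/1362*1/16 = 235/1362 = pi_X  (ok)
  235/1362*1/16 + 721/1362*9/16 + 173/1362*13/16 + 233/1362*11/16 = 721/1362 = pi_Y  (ok)
  235/1362*5/16 + 721/1362*1/16 + 173/1362*1/16 + 233/1362*3/16 = 173/1362 = pi_Z  (ok)
  235/1362*1/2 + 721/1362*1/8 + 173/1362*1/16 + 233/1362*1/16 = 233/1362 = pi_W  (ok)

Answer: 235/1362 721/1362 173/1362 233/1362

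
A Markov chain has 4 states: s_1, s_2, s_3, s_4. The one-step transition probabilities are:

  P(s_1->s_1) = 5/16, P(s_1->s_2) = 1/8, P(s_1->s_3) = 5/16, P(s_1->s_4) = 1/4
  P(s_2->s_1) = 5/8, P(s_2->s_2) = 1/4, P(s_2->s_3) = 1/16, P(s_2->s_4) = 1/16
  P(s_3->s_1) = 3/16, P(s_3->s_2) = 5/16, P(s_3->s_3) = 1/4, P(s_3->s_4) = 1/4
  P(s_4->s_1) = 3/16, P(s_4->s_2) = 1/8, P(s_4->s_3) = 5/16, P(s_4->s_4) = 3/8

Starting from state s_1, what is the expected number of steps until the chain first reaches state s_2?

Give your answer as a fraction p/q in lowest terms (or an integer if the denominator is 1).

Answer: 272/49

Derivation:
Let h_i = expected steps to first reach s_2 from state i.
Boundary: h_s_2 = 0.
First-step equations for the other states:
  h_s_1 = 1 + 5/16*h_s_1 + 1/8*h_s_2 + 5/16*h_s_3 + 1/4*h_s_4
  h_s_3 = 1 + 3/16*h_s_1 + 5/16*h_s_2 + 1/4*h_s_3 + 1/4*h_s_4
  h_s_4 = 1 + 3/16*h_s_1 + 1/8*h_s_2 + 5/16*h_s_3 + 3/8*h_s_4

Substituting h_s_2 = 0 and rearranging gives the linear system (I - Q) h = 1:
  [11/16, -5/16, -1/4] . (h_s_1, h_s_3, h_s_4) = 1
  [-3/16, 3/4, -1/4] . (h_s_1, h_s_3, h_s_4) = 1
  [-3/16, -5/16, 5/8] . (h_s_1, h_s_3, h_s_4) = 1

Solving yields:
  h_s_1 = 272/49
  h_s_3 = 32/7
  h_s_4 = 272/49

Starting state is s_1, so the expected hitting time is h_s_1 = 272/49.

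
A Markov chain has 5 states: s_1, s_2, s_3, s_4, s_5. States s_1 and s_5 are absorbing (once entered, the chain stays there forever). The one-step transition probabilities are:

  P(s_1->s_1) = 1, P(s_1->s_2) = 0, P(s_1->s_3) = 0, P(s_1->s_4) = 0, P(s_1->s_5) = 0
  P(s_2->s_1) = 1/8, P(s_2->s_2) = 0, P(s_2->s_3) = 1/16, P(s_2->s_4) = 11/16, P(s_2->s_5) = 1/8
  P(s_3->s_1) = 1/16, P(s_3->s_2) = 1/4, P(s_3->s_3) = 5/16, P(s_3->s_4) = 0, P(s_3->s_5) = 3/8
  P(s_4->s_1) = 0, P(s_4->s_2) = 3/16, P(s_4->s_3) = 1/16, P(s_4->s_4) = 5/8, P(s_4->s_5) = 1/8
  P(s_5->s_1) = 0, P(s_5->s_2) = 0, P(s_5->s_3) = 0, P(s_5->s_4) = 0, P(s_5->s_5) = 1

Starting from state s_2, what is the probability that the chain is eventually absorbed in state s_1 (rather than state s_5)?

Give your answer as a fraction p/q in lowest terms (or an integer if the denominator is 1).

Let a_i = P(absorbed in s_1 | start in state i).
Boundary conditions: a_s_1 = 1, a_s_5 = 0.
For each transient state i, a_i = sum_j P(i->j) * a_j:
  a_s_2 = 1/8*a_s_1 + 0*a_s_2 + 1/16*a_s_3 + 11/16*a_s_4 + 1/8*a_s_5
  a_s_3 = 1/16*a_s_1 + 1/4*a_s_2 + 5/16*a_s_3 + 0*a_s_4 + 3/8*a_s_5
  a_s_4 = 0*a_s_1 + 3/16*a_s_2 + 1/16*a_s_3 + 5/8*a_s_4 + 1/8*a_s_5

Substituting a_s_1 = 1 and a_s_5 = 0, rearrange to (I - Q) a = r where r[i] = P(i -> s_1):
  [1, -1/16, -11/16] . (a_s_2, a_s_3, a_s_4) = 1/8
  [-1/4, 11/16, 0] . (a_s_2, a_s_3, a_s_4) = 1/16
  [-3/16, -1/16, 3/8] . (a_s_2, a_s_3, a_s_4) = 0

Solving yields:
  a_s_2 = 149/625
  a_s_3 = 111/625
  a_s_4 = 93/625

Starting state is s_2, so the absorption probability is a_s_2 = 149/625.

Answer: 149/625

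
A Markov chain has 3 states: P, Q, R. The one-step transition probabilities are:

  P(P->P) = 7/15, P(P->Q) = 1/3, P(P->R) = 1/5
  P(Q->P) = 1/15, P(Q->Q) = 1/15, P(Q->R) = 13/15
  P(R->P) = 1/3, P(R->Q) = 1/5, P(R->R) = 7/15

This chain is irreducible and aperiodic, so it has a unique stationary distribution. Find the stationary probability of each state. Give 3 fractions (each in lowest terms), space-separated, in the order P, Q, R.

The stationary distribution satisfies pi = pi * P, i.e.:
  pi_P = 7/15*pi_P + 1/15*pi_Q + 1/3*pi_R
  pi_Q = 1/3*pi_P + 1/15*pi_Q + 1/5*pi_R
  pi_R = 1/5*pi_P + 13/15*pi_Q + 7/15*pi_R
with normalization: pi_P + pi_Q + pi_R = 1.

Using the first 2 balance equations plus normalization, the linear system A*pi = b is:
  [-8/15, 1/15, 1/3] . pi = 0
  [1/3, -14/15, 1/5] . pi = 0
  [1, 1, 1] . pi = 1

Solving yields:
  pi_P = 73/229
  pi_Q = 49/229
  pi_R = 107/229

Verification (pi * P):
  73/229*7/15 + 49/229*1/15 + 107/229*1/3 = 73/229 = pi_P  (ok)
  73/229*1/3 + 49/229*1/15 + 107/229*1/5 = 49/229 = pi_Q  (ok)
  73/229*1/5 + 49/229*13/15 + 107/229*7/15 = 107/229 = pi_R  (ok)

Answer: 73/229 49/229 107/229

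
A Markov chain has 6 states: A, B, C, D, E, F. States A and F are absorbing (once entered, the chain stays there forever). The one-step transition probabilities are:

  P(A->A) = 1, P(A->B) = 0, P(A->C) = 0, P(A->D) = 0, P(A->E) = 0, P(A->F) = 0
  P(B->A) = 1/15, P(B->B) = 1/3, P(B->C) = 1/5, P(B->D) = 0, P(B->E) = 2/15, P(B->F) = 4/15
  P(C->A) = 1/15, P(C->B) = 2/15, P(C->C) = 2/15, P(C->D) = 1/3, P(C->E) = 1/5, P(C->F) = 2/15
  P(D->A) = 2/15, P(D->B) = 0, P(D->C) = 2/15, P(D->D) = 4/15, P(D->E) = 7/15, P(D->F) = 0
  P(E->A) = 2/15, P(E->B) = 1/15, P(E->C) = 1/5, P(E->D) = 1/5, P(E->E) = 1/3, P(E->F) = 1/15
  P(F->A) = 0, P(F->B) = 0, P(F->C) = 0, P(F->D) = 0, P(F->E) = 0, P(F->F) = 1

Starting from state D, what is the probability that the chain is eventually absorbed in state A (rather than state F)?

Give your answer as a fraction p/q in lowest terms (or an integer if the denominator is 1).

Answer: 2342/3595

Derivation:
Let a_i = P(absorbed in A | start in state i).
Boundary conditions: a_A = 1, a_F = 0.
For each transient state i, a_i = sum_j P(i->j) * a_j:
  a_B = 1/15*a_A + 1/3*a_B + 1/5*a_C + 0*a_D + 2/15*a_E + 4/15*a_F
  a_C = 1/15*a_A + 2/15*a_B + 2/15*a_C + 1/3*a_D + 1/5*a_E + 2/15*a_F
  a_D = 2/15*a_A + 0*a_B + 2/15*a_C + 4/15*a_D + 7/15*a_E + 0*a_F
  a_E = 2/15*a_A + 1/15*a_B + 1/5*a_C + 1/5*a_D + 1/3*a_E + 1/15*a_F

Substituting a_A = 1 and a_F = 0, rearrange to (I - Q) a = r where r[i] = P(i -> A):
  [2/3, -1/5, 0, -2/15] . (a_B, a_C, a_D, a_E) = 1/15
  [-2/15, 13/15, -1/3, -1/5] . (a_B, a_C, a_D, a_E) = 1/15
  [0, -2/15, 11/15, -7/15] . (a_B, a_C, a_D, a_E) = 2/15
  [-1/15, -1/5, -1/5, 2/3] . (a_B, a_C, a_D, a_E) = 2/15

Solving yields:
  a_B = 269/719
  a_C = 1873/3595
  a_D = 2342/3595
  a_E = 2118/3595

Starting state is D, so the absorption probability is a_D = 2342/3595.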